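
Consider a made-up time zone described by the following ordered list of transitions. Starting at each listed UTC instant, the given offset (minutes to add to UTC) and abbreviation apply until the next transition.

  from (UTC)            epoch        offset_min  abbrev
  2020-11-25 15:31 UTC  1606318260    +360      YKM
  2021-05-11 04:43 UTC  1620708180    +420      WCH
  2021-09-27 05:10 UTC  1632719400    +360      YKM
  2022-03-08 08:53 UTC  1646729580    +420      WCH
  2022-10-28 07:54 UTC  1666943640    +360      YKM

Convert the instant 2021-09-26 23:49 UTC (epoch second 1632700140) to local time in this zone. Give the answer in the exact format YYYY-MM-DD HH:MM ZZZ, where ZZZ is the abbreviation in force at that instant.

Query: 2021-09-26 23:49 UTC
Rule 2/5 (WCH, +07:00): 2021-05-11 04:43 UTC ≤ query < 2021-09-27 05:10 UTC
23·60 + 49 + 420 = 1849 min
1849 = 1·1440 + 409; 409 = 6·60 + 49 → 06:49, 2021-09-26 + 1 day = 2021-09-27
→ 2021-09-27 06:49 WCH

2021-09-27 06:49 WCH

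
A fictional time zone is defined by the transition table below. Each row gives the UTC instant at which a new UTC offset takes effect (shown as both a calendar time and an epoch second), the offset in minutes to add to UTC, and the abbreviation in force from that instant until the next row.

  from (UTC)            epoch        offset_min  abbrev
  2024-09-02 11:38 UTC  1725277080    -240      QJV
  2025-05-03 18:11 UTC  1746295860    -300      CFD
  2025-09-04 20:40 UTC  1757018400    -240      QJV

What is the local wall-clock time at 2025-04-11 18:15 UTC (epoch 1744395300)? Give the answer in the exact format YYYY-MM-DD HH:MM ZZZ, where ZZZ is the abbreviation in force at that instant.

Query: 2025-04-11 18:15 UTC
Rule 1/3 (QJV, -04:00): 2024-09-02 11:38 UTC ≤ query < 2025-05-03 18:11 UTC
18·60 + 15 - 240 = 855 min
855 = 0·1440 + 855; 855 = 14·60 + 15 → 14:15, same day
→ 2025-04-11 14:15 QJV

2025-04-11 14:15 QJV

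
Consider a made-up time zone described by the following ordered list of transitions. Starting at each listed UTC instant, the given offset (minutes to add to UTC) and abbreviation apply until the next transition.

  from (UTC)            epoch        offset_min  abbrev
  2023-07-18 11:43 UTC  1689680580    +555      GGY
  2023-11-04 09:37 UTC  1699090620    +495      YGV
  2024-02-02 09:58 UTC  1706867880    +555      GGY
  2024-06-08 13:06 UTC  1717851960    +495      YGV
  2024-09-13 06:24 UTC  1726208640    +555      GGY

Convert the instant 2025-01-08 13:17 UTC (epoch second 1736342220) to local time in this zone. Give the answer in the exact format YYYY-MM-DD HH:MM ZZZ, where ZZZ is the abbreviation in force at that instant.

2025-01-08 22:32 GGY

Query: 2025-01-08 13:17 UTC
Rule 5/5 (GGY, +09:15): 2024-09-13 06:24 UTC ≤ query < +∞
13·60 + 17 + 555 = 1352 min
1352 = 0·1440 + 1352; 1352 = 22·60 + 32 → 22:32, same day
→ 2025-01-08 22:32 GGY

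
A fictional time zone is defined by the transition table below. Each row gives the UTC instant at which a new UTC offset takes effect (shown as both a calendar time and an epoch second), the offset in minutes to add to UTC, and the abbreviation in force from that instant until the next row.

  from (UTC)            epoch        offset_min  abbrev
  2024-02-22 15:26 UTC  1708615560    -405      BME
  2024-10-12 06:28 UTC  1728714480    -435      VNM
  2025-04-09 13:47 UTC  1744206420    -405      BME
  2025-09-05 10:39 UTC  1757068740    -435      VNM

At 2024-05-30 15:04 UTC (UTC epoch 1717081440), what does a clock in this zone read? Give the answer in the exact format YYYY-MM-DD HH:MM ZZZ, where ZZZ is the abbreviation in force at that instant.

2024-05-30 08:19 BME

Query: 2024-05-30 15:04 UTC
Rule 1/4 (BME, -06:45): 2024-02-22 15:26 UTC ≤ query < 2024-10-12 06:28 UTC
15·60 + 4 - 405 = 499 min
499 = 0·1440 + 499; 499 = 8·60 + 19 → 08:19, same day
→ 2024-05-30 08:19 BME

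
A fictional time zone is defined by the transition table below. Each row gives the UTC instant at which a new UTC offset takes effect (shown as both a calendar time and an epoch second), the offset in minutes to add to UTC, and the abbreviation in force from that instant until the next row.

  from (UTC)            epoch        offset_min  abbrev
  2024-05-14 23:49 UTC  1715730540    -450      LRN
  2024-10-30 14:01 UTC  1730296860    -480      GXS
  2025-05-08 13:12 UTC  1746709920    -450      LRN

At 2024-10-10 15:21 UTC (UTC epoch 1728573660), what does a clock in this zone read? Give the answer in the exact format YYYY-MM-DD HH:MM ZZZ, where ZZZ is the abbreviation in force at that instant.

Query: 2024-10-10 15:21 UTC
Rule 1/3 (LRN, -07:30): 2024-05-14 23:49 UTC ≤ query < 2024-10-30 14:01 UTC
15·60 + 21 - 450 = 471 min
471 = 0·1440 + 471; 471 = 7·60 + 51 → 07:51, same day
→ 2024-10-10 07:51 LRN

2024-10-10 07:51 LRN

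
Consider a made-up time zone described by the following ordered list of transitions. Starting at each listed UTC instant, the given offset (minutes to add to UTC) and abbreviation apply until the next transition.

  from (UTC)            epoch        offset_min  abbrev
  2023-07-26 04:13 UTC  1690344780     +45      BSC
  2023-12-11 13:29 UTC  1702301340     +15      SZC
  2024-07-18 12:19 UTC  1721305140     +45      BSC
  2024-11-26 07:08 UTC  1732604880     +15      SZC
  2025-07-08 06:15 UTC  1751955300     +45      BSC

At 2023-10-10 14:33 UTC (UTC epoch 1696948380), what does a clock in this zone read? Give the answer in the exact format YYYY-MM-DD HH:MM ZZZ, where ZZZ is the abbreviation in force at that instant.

2023-10-10 15:18 BSC

Query: 2023-10-10 14:33 UTC
Rule 1/5 (BSC, +00:45): 2023-07-26 04:13 UTC ≤ query < 2023-12-11 13:29 UTC
14·60 + 33 + 45 = 918 min
918 = 0·1440 + 918; 918 = 15·60 + 18 → 15:18, same day
→ 2023-10-10 15:18 BSC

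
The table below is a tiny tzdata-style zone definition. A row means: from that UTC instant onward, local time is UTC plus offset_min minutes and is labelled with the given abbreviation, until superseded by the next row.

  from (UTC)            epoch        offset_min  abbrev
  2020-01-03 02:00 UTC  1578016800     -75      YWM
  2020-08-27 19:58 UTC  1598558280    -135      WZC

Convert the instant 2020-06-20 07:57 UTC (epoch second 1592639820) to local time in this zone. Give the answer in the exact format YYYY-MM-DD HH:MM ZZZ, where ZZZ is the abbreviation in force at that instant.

Query: 2020-06-20 07:57 UTC
Rule 1/2 (YWM, -01:15): 2020-01-03 02:00 UTC ≤ query < 2020-08-27 19:58 UTC
7·60 + 57 - 75 = 402 min
402 = 0·1440 + 402; 402 = 6·60 + 42 → 06:42, same day
→ 2020-06-20 06:42 YWM

2020-06-20 06:42 YWM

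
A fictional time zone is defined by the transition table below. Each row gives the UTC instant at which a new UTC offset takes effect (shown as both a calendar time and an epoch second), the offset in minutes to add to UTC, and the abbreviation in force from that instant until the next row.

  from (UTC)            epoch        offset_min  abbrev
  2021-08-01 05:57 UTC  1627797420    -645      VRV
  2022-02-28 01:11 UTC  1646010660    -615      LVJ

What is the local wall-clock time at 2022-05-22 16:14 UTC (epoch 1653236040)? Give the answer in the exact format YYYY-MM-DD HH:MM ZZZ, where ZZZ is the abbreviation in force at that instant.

2022-05-22 05:59 LVJ

Query: 2022-05-22 16:14 UTC
Rule 2/2 (LVJ, -10:15): 2022-02-28 01:11 UTC ≤ query < +∞
16·60 + 14 - 615 = 359 min
359 = 0·1440 + 359; 359 = 5·60 + 59 → 05:59, same day
→ 2022-05-22 05:59 LVJ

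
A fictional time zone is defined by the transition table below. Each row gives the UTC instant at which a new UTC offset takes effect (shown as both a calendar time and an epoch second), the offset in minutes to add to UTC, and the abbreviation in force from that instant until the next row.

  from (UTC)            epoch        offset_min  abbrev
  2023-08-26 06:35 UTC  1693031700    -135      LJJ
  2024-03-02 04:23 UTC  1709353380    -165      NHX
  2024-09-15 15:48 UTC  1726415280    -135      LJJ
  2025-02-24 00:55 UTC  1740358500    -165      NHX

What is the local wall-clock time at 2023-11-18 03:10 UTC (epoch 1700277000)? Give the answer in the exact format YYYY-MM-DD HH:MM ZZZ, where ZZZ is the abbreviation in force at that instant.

Query: 2023-11-18 03:10 UTC
Rule 1/4 (LJJ, -02:15): 2023-08-26 06:35 UTC ≤ query < 2024-03-02 04:23 UTC
3·60 + 10 - 135 = 55 min
55 = 0·1440 + 55; 55 = 0·60 + 55 → 00:55, same day
→ 2023-11-18 00:55 LJJ

2023-11-18 00:55 LJJ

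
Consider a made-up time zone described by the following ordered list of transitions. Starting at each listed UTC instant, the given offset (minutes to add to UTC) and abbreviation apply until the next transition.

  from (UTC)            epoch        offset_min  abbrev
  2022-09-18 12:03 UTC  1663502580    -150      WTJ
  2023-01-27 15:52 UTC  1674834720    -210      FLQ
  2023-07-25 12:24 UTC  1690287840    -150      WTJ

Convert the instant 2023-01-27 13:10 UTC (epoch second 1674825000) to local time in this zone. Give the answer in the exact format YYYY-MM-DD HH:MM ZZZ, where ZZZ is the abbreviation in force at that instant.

2023-01-27 10:40 WTJ

Query: 2023-01-27 13:10 UTC
Rule 1/3 (WTJ, -02:30): 2022-09-18 12:03 UTC ≤ query < 2023-01-27 15:52 UTC
13·60 + 10 - 150 = 640 min
640 = 0·1440 + 640; 640 = 10·60 + 40 → 10:40, same day
→ 2023-01-27 10:40 WTJ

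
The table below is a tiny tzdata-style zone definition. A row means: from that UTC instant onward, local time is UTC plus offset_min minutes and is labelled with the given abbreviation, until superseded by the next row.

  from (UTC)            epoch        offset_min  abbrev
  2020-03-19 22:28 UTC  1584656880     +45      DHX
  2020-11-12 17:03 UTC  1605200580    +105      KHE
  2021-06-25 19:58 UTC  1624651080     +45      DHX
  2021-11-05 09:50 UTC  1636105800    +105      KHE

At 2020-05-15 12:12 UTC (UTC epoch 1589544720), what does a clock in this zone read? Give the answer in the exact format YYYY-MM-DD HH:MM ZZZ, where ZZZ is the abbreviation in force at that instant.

2020-05-15 12:57 DHX

Query: 2020-05-15 12:12 UTC
Rule 1/4 (DHX, +00:45): 2020-03-19 22:28 UTC ≤ query < 2020-11-12 17:03 UTC
12·60 + 12 + 45 = 777 min
777 = 0·1440 + 777; 777 = 12·60 + 57 → 12:57, same day
→ 2020-05-15 12:57 DHX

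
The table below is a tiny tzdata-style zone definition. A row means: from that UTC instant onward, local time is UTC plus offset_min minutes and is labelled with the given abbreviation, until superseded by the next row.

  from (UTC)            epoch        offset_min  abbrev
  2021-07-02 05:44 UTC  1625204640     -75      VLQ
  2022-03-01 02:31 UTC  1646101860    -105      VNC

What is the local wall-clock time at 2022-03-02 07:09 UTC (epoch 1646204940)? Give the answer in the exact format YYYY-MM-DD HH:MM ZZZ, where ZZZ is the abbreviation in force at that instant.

Query: 2022-03-02 07:09 UTC
Rule 2/2 (VNC, -01:45): 2022-03-01 02:31 UTC ≤ query < +∞
7·60 + 9 - 105 = 324 min
324 = 0·1440 + 324; 324 = 5·60 + 24 → 05:24, same day
→ 2022-03-02 05:24 VNC

2022-03-02 05:24 VNC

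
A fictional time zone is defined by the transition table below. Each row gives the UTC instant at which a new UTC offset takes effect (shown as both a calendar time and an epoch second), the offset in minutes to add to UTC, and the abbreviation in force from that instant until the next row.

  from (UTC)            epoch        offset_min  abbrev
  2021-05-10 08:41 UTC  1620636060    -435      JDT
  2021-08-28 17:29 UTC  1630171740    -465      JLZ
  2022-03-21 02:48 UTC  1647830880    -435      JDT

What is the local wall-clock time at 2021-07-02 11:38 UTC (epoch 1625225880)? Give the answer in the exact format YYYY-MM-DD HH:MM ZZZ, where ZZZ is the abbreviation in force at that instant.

Query: 2021-07-02 11:38 UTC
Rule 1/3 (JDT, -07:15): 2021-05-10 08:41 UTC ≤ query < 2021-08-28 17:29 UTC
11·60 + 38 - 435 = 263 min
263 = 0·1440 + 263; 263 = 4·60 + 23 → 04:23, same day
→ 2021-07-02 04:23 JDT

2021-07-02 04:23 JDT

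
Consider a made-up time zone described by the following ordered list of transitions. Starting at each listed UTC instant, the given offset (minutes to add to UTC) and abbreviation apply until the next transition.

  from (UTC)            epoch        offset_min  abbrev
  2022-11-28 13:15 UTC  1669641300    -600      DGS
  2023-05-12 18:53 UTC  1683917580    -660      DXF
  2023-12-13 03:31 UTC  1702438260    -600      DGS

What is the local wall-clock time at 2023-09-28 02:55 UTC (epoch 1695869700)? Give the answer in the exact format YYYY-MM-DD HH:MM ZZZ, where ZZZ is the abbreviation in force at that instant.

Query: 2023-09-28 02:55 UTC
Rule 2/3 (DXF, -11:00): 2023-05-12 18:53 UTC ≤ query < 2023-12-13 03:31 UTC
2·60 + 55 - 660 = -485 min
-485 = -1·1440 + 955; 955 = 15·60 + 55 → 15:55, 2023-09-28 - 1 day = 2023-09-27
→ 2023-09-27 15:55 DXF

2023-09-27 15:55 DXF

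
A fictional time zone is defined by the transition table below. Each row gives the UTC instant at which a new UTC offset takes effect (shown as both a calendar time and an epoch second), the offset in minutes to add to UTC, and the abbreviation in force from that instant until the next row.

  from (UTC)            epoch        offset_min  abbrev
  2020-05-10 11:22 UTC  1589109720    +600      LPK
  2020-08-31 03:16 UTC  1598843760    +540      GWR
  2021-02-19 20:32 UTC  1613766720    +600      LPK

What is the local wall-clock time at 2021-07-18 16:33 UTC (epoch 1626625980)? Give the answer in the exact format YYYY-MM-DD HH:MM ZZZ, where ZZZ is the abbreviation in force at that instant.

Query: 2021-07-18 16:33 UTC
Rule 3/3 (LPK, +10:00): 2021-02-19 20:32 UTC ≤ query < +∞
16·60 + 33 + 600 = 1593 min
1593 = 1·1440 + 153; 153 = 2·60 + 33 → 02:33, 2021-07-18 + 1 day = 2021-07-19
→ 2021-07-19 02:33 LPK

2021-07-19 02:33 LPK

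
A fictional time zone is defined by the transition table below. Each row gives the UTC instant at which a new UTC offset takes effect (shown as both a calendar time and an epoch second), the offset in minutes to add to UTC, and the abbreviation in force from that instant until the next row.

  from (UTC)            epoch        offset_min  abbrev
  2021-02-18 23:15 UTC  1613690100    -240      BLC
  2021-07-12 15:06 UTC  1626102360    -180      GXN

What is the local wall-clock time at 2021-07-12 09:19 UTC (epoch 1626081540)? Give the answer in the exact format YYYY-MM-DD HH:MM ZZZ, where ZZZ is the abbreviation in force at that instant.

2021-07-12 05:19 BLC

Query: 2021-07-12 09:19 UTC
Rule 1/2 (BLC, -04:00): 2021-02-18 23:15 UTC ≤ query < 2021-07-12 15:06 UTC
9·60 + 19 - 240 = 319 min
319 = 0·1440 + 319; 319 = 5·60 + 19 → 05:19, same day
→ 2021-07-12 05:19 BLC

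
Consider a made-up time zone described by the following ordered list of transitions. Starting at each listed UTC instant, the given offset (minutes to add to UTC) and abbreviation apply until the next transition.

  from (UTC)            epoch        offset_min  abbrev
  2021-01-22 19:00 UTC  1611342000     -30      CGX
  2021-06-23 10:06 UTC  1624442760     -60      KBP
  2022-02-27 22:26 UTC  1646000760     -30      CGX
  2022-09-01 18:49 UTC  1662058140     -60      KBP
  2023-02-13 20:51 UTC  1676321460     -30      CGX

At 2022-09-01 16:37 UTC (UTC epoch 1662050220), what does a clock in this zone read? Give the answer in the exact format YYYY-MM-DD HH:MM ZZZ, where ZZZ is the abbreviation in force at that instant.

2022-09-01 16:07 CGX

Query: 2022-09-01 16:37 UTC
Rule 3/5 (CGX, -00:30): 2022-02-27 22:26 UTC ≤ query < 2022-09-01 18:49 UTC
16·60 + 37 - 30 = 967 min
967 = 0·1440 + 967; 967 = 16·60 + 7 → 16:07, same day
→ 2022-09-01 16:07 CGX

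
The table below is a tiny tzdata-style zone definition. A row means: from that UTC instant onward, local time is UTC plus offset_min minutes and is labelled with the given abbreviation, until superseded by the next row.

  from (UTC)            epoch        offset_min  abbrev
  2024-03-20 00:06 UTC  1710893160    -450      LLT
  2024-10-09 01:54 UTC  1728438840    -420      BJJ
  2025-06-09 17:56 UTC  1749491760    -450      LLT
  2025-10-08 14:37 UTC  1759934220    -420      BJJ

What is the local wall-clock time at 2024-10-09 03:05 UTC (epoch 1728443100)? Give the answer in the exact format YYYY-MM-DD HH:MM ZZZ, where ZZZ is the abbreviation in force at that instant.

2024-10-08 20:05 BJJ

Query: 2024-10-09 03:05 UTC
Rule 2/4 (BJJ, -07:00): 2024-10-09 01:54 UTC ≤ query < 2025-06-09 17:56 UTC
3·60 + 5 - 420 = -235 min
-235 = -1·1440 + 1205; 1205 = 20·60 + 5 → 20:05, 2024-10-09 - 1 day = 2024-10-08
→ 2024-10-08 20:05 BJJ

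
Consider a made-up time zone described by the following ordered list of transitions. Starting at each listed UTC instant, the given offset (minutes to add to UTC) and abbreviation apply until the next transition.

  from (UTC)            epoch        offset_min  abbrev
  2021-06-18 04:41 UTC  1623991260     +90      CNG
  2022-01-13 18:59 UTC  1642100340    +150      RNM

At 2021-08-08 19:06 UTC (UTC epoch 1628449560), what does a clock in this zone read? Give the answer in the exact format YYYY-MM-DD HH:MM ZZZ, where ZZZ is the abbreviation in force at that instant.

2021-08-08 20:36 CNG

Query: 2021-08-08 19:06 UTC
Rule 1/2 (CNG, +01:30): 2021-06-18 04:41 UTC ≤ query < 2022-01-13 18:59 UTC
19·60 + 6 + 90 = 1236 min
1236 = 0·1440 + 1236; 1236 = 20·60 + 36 → 20:36, same day
→ 2021-08-08 20:36 CNG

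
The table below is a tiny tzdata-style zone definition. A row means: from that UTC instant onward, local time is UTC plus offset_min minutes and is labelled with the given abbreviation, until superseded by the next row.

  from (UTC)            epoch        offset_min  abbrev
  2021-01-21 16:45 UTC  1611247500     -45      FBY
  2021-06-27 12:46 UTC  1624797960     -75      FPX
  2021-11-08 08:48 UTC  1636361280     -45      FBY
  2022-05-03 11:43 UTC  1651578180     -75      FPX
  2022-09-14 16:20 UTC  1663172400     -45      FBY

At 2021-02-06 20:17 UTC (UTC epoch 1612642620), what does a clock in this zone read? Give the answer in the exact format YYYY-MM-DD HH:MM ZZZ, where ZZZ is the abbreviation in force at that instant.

2021-02-06 19:32 FBY

Query: 2021-02-06 20:17 UTC
Rule 1/5 (FBY, -00:45): 2021-01-21 16:45 UTC ≤ query < 2021-06-27 12:46 UTC
20·60 + 17 - 45 = 1172 min
1172 = 0·1440 + 1172; 1172 = 19·60 + 32 → 19:32, same day
→ 2021-02-06 19:32 FBY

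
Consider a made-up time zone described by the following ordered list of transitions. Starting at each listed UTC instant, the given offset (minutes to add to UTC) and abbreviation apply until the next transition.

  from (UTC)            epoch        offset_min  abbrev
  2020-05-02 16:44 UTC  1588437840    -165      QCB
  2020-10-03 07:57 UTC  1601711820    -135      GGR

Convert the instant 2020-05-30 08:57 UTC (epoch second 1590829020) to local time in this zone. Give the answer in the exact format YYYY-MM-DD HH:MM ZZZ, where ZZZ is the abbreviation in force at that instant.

Query: 2020-05-30 08:57 UTC
Rule 1/2 (QCB, -02:45): 2020-05-02 16:44 UTC ≤ query < 2020-10-03 07:57 UTC
8·60 + 57 - 165 = 372 min
372 = 0·1440 + 372; 372 = 6·60 + 12 → 06:12, same day
→ 2020-05-30 06:12 QCB

2020-05-30 06:12 QCB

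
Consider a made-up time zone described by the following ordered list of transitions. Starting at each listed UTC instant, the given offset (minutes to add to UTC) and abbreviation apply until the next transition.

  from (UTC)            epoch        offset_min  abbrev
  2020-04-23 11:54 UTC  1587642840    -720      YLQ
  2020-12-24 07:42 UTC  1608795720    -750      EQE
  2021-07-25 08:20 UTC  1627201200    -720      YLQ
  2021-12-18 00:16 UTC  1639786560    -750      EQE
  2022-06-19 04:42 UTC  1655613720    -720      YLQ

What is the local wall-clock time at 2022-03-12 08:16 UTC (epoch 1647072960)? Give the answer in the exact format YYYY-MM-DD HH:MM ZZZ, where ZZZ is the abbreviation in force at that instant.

Query: 2022-03-12 08:16 UTC
Rule 4/5 (EQE, -12:30): 2021-12-18 00:16 UTC ≤ query < 2022-06-19 04:42 UTC
8·60 + 16 - 750 = -254 min
-254 = -1·1440 + 1186; 1186 = 19·60 + 46 → 19:46, 2022-03-12 - 1 day = 2022-03-11
→ 2022-03-11 19:46 EQE

2022-03-11 19:46 EQE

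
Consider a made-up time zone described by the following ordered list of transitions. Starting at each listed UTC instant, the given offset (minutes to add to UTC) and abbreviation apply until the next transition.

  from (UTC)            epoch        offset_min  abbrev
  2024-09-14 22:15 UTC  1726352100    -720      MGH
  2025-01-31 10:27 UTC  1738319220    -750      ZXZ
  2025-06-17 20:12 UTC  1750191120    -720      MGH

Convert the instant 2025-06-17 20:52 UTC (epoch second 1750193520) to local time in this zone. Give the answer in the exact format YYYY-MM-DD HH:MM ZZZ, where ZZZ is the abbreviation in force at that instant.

Query: 2025-06-17 20:52 UTC
Rule 3/3 (MGH, -12:00): 2025-06-17 20:12 UTC ≤ query < +∞
20·60 + 52 - 720 = 532 min
532 = 0·1440 + 532; 532 = 8·60 + 52 → 08:52, same day
→ 2025-06-17 08:52 MGH

2025-06-17 08:52 MGH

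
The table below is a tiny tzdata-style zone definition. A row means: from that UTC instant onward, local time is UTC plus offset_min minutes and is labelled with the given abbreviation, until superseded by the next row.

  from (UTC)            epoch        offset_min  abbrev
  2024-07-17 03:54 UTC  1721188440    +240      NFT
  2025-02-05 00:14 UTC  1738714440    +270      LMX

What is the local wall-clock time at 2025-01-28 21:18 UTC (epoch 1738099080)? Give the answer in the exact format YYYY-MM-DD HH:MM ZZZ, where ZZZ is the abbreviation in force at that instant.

2025-01-29 01:18 NFT

Query: 2025-01-28 21:18 UTC
Rule 1/2 (NFT, +04:00): 2024-07-17 03:54 UTC ≤ query < 2025-02-05 00:14 UTC
21·60 + 18 + 240 = 1518 min
1518 = 1·1440 + 78; 78 = 1·60 + 18 → 01:18, 2025-01-28 + 1 day = 2025-01-29
→ 2025-01-29 01:18 NFT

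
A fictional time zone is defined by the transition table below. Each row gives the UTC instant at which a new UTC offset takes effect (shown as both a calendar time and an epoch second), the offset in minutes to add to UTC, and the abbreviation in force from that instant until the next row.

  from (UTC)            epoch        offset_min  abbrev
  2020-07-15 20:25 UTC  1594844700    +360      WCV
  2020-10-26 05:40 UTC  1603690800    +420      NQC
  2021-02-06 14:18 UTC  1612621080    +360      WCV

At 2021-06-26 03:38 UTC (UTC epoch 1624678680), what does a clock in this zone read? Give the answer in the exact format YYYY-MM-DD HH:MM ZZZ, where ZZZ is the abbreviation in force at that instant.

Query: 2021-06-26 03:38 UTC
Rule 3/3 (WCV, +06:00): 2021-02-06 14:18 UTC ≤ query < +∞
3·60 + 38 + 360 = 578 min
578 = 0·1440 + 578; 578 = 9·60 + 38 → 09:38, same day
→ 2021-06-26 09:38 WCV

2021-06-26 09:38 WCV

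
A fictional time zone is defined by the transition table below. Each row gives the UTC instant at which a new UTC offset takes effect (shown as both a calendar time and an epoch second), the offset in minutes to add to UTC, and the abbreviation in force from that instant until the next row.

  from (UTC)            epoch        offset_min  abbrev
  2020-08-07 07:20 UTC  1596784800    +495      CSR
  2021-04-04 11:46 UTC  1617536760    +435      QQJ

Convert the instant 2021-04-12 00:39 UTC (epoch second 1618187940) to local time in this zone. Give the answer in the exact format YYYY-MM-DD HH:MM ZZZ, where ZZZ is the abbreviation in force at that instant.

2021-04-12 07:54 QQJ

Query: 2021-04-12 00:39 UTC
Rule 2/2 (QQJ, +07:15): 2021-04-04 11:46 UTC ≤ query < +∞
0·60 + 39 + 435 = 474 min
474 = 0·1440 + 474; 474 = 7·60 + 54 → 07:54, same day
→ 2021-04-12 07:54 QQJ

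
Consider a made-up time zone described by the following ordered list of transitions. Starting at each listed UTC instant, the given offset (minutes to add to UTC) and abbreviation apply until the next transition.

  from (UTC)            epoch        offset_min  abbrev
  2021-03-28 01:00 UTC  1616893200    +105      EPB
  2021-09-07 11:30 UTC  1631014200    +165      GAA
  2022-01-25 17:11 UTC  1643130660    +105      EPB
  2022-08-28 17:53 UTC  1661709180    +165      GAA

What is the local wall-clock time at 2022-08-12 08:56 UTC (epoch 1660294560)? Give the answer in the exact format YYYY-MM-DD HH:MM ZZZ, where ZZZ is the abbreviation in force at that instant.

Query: 2022-08-12 08:56 UTC
Rule 3/4 (EPB, +01:45): 2022-01-25 17:11 UTC ≤ query < 2022-08-28 17:53 UTC
8·60 + 56 + 105 = 641 min
641 = 0·1440 + 641; 641 = 10·60 + 41 → 10:41, same day
→ 2022-08-12 10:41 EPB

2022-08-12 10:41 EPB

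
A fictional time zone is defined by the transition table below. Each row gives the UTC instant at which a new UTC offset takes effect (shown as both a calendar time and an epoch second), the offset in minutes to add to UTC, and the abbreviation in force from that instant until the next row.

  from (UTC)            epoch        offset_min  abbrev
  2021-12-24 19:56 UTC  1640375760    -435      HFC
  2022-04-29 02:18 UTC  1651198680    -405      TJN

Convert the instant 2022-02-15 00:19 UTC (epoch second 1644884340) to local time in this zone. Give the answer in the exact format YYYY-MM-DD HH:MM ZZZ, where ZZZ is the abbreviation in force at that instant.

Query: 2022-02-15 00:19 UTC
Rule 1/2 (HFC, -07:15): 2021-12-24 19:56 UTC ≤ query < 2022-04-29 02:18 UTC
0·60 + 19 - 435 = -416 min
-416 = -1·1440 + 1024; 1024 = 17·60 + 4 → 17:04, 2022-02-15 - 1 day = 2022-02-14
→ 2022-02-14 17:04 HFC

2022-02-14 17:04 HFC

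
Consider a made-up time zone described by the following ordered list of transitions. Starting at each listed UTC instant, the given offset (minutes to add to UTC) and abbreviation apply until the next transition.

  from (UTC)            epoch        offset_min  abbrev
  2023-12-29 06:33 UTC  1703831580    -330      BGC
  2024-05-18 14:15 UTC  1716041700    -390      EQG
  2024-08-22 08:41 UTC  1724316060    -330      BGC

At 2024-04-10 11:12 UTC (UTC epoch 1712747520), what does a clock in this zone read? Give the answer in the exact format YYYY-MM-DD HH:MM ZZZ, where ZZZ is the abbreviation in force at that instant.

2024-04-10 05:42 BGC

Query: 2024-04-10 11:12 UTC
Rule 1/3 (BGC, -05:30): 2023-12-29 06:33 UTC ≤ query < 2024-05-18 14:15 UTC
11·60 + 12 - 330 = 342 min
342 = 0·1440 + 342; 342 = 5·60 + 42 → 05:42, same day
→ 2024-04-10 05:42 BGC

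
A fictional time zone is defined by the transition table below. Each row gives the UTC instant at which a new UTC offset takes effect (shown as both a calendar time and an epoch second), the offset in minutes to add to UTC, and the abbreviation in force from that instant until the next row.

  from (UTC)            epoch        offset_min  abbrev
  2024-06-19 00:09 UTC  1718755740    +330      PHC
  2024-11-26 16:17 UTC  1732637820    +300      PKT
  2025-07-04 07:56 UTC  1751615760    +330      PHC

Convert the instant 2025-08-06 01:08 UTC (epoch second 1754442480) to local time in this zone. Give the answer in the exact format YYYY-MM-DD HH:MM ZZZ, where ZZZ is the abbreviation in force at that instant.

Query: 2025-08-06 01:08 UTC
Rule 3/3 (PHC, +05:30): 2025-07-04 07:56 UTC ≤ query < +∞
1·60 + 8 + 330 = 398 min
398 = 0·1440 + 398; 398 = 6·60 + 38 → 06:38, same day
→ 2025-08-06 06:38 PHC

2025-08-06 06:38 PHC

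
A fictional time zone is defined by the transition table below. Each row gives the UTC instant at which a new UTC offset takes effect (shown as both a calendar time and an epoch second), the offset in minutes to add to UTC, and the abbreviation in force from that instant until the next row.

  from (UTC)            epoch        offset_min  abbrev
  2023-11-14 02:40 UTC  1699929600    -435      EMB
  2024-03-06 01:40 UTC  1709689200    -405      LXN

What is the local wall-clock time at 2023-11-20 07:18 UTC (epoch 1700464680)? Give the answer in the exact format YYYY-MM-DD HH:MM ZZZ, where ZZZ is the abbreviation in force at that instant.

2023-11-20 00:03 EMB

Query: 2023-11-20 07:18 UTC
Rule 1/2 (EMB, -07:15): 2023-11-14 02:40 UTC ≤ query < 2024-03-06 01:40 UTC
7·60 + 18 - 435 = 3 min
3 = 0·1440 + 3; 3 = 0·60 + 3 → 00:03, same day
→ 2023-11-20 00:03 EMB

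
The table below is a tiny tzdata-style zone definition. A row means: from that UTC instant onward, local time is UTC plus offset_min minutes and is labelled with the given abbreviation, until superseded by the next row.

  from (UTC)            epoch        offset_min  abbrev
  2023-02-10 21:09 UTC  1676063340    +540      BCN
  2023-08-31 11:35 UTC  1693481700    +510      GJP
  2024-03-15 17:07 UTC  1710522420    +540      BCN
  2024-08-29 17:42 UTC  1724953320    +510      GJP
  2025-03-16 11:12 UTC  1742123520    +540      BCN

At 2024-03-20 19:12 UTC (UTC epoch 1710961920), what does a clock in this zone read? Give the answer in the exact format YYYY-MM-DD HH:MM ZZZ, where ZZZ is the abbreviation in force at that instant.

2024-03-21 04:12 BCN

Query: 2024-03-20 19:12 UTC
Rule 3/5 (BCN, +09:00): 2024-03-15 17:07 UTC ≤ query < 2024-08-29 17:42 UTC
19·60 + 12 + 540 = 1692 min
1692 = 1·1440 + 252; 252 = 4·60 + 12 → 04:12, 2024-03-20 + 1 day = 2024-03-21
→ 2024-03-21 04:12 BCN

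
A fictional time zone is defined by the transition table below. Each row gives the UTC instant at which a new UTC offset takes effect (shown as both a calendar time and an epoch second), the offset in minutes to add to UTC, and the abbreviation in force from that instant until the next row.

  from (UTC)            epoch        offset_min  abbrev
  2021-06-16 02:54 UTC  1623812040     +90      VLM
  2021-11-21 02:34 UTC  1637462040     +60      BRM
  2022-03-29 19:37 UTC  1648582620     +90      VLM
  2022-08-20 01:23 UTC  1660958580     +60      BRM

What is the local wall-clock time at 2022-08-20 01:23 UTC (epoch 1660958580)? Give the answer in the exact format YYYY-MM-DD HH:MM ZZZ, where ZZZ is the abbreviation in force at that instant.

Query: 2022-08-20 01:23 UTC
Rule 4/4 (BRM, +01:00): 2022-08-20 01:23 UTC ≤ query < +∞
1·60 + 23 + 60 = 143 min
143 = 0·1440 + 143; 143 = 2·60 + 23 → 02:23, same day
→ 2022-08-20 02:23 BRM

2022-08-20 02:23 BRM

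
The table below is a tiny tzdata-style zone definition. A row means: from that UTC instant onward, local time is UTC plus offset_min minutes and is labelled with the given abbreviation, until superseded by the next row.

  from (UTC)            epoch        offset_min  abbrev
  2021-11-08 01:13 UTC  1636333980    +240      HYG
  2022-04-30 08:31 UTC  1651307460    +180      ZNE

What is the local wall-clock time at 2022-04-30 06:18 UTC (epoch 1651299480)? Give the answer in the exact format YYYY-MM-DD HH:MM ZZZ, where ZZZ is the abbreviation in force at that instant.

Query: 2022-04-30 06:18 UTC
Rule 1/2 (HYG, +04:00): 2021-11-08 01:13 UTC ≤ query < 2022-04-30 08:31 UTC
6·60 + 18 + 240 = 618 min
618 = 0·1440 + 618; 618 = 10·60 + 18 → 10:18, same day
→ 2022-04-30 10:18 HYG

2022-04-30 10:18 HYG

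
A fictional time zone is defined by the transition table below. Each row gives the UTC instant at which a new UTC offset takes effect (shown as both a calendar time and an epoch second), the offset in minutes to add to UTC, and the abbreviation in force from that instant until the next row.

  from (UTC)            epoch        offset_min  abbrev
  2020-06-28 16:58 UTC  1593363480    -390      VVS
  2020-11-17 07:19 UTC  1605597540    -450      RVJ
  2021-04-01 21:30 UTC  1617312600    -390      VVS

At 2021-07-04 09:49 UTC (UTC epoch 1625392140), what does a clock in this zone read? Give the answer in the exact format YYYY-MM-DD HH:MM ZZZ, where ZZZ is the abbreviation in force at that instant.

2021-07-04 03:19 VVS

Query: 2021-07-04 09:49 UTC
Rule 3/3 (VVS, -06:30): 2021-04-01 21:30 UTC ≤ query < +∞
9·60 + 49 - 390 = 199 min
199 = 0·1440 + 199; 199 = 3·60 + 19 → 03:19, same day
→ 2021-07-04 03:19 VVS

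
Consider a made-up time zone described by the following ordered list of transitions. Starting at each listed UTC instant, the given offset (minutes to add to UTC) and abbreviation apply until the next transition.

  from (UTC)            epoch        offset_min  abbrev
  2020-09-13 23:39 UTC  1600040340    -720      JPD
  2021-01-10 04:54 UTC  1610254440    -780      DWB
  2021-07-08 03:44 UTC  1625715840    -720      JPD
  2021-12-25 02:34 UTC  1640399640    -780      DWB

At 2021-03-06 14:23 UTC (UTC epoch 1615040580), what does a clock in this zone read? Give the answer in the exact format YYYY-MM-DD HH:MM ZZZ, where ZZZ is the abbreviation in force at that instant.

Query: 2021-03-06 14:23 UTC
Rule 2/4 (DWB, -13:00): 2021-01-10 04:54 UTC ≤ query < 2021-07-08 03:44 UTC
14·60 + 23 - 780 = 83 min
83 = 0·1440 + 83; 83 = 1·60 + 23 → 01:23, same day
→ 2021-03-06 01:23 DWB

2021-03-06 01:23 DWB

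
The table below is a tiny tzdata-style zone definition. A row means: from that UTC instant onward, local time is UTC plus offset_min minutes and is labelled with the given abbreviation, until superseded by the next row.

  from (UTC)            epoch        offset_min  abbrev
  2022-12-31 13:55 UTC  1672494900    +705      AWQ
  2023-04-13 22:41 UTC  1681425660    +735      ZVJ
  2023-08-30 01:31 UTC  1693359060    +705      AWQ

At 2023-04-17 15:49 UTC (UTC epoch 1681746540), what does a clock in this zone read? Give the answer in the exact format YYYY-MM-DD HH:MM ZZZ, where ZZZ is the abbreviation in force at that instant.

2023-04-18 04:04 ZVJ

Query: 2023-04-17 15:49 UTC
Rule 2/3 (ZVJ, +12:15): 2023-04-13 22:41 UTC ≤ query < 2023-08-30 01:31 UTC
15·60 + 49 + 735 = 1684 min
1684 = 1·1440 + 244; 244 = 4·60 + 4 → 04:04, 2023-04-17 + 1 day = 2023-04-18
→ 2023-04-18 04:04 ZVJ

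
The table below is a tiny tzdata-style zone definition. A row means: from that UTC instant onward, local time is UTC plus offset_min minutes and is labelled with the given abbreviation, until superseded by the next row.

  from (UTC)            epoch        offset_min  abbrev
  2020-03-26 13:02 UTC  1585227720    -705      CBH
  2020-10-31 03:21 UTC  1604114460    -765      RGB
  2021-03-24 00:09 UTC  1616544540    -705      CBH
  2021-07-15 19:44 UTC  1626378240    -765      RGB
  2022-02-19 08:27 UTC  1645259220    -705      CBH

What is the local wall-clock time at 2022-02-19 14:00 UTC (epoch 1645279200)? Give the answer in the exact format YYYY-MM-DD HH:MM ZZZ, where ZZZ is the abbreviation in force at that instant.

Query: 2022-02-19 14:00 UTC
Rule 5/5 (CBH, -11:45): 2022-02-19 08:27 UTC ≤ query < +∞
14·60 + 0 - 705 = 135 min
135 = 0·1440 + 135; 135 = 2·60 + 15 → 02:15, same day
→ 2022-02-19 02:15 CBH

2022-02-19 02:15 CBH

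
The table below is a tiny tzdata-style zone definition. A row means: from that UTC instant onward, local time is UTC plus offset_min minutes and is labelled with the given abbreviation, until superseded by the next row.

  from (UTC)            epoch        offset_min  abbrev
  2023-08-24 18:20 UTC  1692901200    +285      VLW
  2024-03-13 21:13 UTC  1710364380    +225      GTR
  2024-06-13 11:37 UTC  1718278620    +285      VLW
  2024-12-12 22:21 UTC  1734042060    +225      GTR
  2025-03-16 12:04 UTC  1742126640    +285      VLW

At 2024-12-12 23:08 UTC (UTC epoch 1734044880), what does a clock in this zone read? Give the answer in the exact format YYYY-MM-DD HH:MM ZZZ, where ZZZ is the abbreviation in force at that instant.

Query: 2024-12-12 23:08 UTC
Rule 4/5 (GTR, +03:45): 2024-12-12 22:21 UTC ≤ query < 2025-03-16 12:04 UTC
23·60 + 8 + 225 = 1613 min
1613 = 1·1440 + 173; 173 = 2·60 + 53 → 02:53, 2024-12-12 + 1 day = 2024-12-13
→ 2024-12-13 02:53 GTR

2024-12-13 02:53 GTR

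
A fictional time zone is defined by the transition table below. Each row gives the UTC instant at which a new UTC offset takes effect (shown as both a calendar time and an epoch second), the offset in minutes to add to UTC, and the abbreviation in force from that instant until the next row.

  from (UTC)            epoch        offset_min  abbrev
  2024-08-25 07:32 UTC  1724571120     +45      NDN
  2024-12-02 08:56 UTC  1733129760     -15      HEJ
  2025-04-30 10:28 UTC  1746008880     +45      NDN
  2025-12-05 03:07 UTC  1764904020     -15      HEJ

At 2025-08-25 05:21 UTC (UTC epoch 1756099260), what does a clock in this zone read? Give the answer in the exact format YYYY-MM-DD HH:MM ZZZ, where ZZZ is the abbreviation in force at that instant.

2025-08-25 06:06 NDN

Query: 2025-08-25 05:21 UTC
Rule 3/4 (NDN, +00:45): 2025-04-30 10:28 UTC ≤ query < 2025-12-05 03:07 UTC
5·60 + 21 + 45 = 366 min
366 = 0·1440 + 366; 366 = 6·60 + 6 → 06:06, same day
→ 2025-08-25 06:06 NDN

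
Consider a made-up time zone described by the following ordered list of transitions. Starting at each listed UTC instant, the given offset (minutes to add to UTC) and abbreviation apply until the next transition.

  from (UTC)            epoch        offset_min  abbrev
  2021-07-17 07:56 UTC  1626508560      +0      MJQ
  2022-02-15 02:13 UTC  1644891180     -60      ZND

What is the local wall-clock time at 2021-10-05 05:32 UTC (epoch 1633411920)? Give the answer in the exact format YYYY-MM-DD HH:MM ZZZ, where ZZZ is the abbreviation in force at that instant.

2021-10-05 05:32 MJQ

Query: 2021-10-05 05:32 UTC
Rule 1/2 (MJQ, +00:00): 2021-07-17 07:56 UTC ≤ query < 2022-02-15 02:13 UTC
5·60 + 32 + 0 = 332 min
332 = 0·1440 + 332; 332 = 5·60 + 32 → 05:32, same day
→ 2021-10-05 05:32 MJQ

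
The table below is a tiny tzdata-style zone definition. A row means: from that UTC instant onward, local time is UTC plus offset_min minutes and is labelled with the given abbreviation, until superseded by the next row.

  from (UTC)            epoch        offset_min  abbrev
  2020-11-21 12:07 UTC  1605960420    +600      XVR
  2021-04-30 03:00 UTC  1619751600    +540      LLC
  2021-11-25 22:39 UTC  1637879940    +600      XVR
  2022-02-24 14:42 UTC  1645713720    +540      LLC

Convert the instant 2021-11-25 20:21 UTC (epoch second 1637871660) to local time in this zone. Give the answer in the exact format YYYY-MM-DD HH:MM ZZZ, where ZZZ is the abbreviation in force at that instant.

2021-11-26 05:21 LLC

Query: 2021-11-25 20:21 UTC
Rule 2/4 (LLC, +09:00): 2021-04-30 03:00 UTC ≤ query < 2021-11-25 22:39 UTC
20·60 + 21 + 540 = 1761 min
1761 = 1·1440 + 321; 321 = 5·60 + 21 → 05:21, 2021-11-25 + 1 day = 2021-11-26
→ 2021-11-26 05:21 LLC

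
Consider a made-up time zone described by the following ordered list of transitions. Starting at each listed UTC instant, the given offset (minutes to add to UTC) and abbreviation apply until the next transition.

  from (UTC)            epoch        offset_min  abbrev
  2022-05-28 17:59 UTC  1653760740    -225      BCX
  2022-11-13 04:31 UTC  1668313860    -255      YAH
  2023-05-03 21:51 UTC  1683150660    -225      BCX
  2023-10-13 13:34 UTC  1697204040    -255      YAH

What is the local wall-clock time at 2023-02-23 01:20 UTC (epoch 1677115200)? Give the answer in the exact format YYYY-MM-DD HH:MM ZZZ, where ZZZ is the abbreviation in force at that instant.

2023-02-22 21:05 YAH

Query: 2023-02-23 01:20 UTC
Rule 2/4 (YAH, -04:15): 2022-11-13 04:31 UTC ≤ query < 2023-05-03 21:51 UTC
1·60 + 20 - 255 = -175 min
-175 = -1·1440 + 1265; 1265 = 21·60 + 5 → 21:05, 2023-02-23 - 1 day = 2023-02-22
→ 2023-02-22 21:05 YAH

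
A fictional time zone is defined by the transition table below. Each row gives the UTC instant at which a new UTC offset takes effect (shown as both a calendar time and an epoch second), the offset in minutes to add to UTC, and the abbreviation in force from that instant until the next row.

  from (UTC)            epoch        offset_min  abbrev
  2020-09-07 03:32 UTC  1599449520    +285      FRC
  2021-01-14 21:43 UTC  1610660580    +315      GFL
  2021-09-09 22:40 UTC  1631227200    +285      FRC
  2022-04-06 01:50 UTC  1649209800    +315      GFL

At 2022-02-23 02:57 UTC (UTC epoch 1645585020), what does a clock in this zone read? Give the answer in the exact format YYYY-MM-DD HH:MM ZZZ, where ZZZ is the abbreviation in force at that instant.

Query: 2022-02-23 02:57 UTC
Rule 3/4 (FRC, +04:45): 2021-09-09 22:40 UTC ≤ query < 2022-04-06 01:50 UTC
2·60 + 57 + 285 = 462 min
462 = 0·1440 + 462; 462 = 7·60 + 42 → 07:42, same day
→ 2022-02-23 07:42 FRC

2022-02-23 07:42 FRC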